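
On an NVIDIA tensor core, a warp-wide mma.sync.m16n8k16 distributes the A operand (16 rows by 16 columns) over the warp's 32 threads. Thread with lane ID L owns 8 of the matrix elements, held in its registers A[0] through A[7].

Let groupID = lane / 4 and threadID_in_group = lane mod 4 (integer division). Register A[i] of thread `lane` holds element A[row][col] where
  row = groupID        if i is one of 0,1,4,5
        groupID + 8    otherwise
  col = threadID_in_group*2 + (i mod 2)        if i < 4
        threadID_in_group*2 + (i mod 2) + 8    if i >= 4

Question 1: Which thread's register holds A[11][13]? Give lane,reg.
14,7

r=11->g=3,rb=1  c=13->cb=1,t=2,b0=1
L=3*4+2=14  i=1*4+1*2+1=7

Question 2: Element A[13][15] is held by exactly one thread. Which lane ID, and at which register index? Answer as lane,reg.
r:13=>grp=5,rB=1  c:15=>cB=1,tig=3,lo=1
L=5*4+3=23  i=1*4+1*2+1=7

23,7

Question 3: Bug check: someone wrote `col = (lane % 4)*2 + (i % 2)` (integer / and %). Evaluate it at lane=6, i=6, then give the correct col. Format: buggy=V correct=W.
buggy=4 correct=12

`(lane % 4)*2 + (i % 2)`[6,6]→4
lane 6: G=1 (6/4), T=2 (6%4)
i=6: r=1+8=9, c=2*2+0+8=12
col: 4 vs 12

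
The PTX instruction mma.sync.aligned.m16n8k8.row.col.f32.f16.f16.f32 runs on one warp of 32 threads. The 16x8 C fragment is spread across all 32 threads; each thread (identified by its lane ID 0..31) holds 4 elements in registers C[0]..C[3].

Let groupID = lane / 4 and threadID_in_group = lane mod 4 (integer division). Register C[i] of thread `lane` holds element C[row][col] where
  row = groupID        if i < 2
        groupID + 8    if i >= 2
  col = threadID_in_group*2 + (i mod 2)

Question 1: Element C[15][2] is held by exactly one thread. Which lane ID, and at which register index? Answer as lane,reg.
29,2

r=15->g=7,rb=1  c=2->t=1,b0=0
L=7*4+1=29  i=1*2+0=2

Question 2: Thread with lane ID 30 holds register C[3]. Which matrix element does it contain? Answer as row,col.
15,5

L=30⇒gr=30>>2=7, th=30&3=2
[3]⇒row 7+8=15  col 2·2+1=5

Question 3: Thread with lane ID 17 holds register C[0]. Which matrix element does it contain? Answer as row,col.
4,2

L=17=>grp=17>>2=4, tig=17&3=1
[0]=>row 4+0=4  col 1·2+0=2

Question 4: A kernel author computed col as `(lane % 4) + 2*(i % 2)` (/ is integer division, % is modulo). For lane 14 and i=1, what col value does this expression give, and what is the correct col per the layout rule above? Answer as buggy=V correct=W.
buggy=4 correct=5

`(lane % 4) + 2*(i % 2)`[14,1]⇒4
L=14⇒gr=14>>2=3, th=14&3=2
[1]⇒row 3+0=3  col 2·2+1=5
col: 4 vs 5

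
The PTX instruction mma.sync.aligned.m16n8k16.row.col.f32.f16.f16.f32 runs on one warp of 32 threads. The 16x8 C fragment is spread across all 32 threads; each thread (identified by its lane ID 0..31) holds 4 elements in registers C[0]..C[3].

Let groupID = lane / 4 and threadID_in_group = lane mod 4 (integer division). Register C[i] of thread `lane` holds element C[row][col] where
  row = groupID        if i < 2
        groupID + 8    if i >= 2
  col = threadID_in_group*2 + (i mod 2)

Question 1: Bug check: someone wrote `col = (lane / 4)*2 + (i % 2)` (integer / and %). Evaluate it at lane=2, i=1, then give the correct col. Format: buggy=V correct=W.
buggy=1 correct=5

`(lane / 4)*2 + (i % 2)`[2,1]->1
2: gid=0,tid=2
[1] (0+0,2*2+1) = (0,5)
col: 1 vs 5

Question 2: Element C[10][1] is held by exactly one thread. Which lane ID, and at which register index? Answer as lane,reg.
8,3

r=10→G=2,rhi=1  c=1→T=0,p=1
L=2*4+0=8  i=1*2+1=3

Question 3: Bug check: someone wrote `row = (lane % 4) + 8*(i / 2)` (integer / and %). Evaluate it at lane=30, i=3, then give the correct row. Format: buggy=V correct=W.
`(lane % 4) + 8*(i / 2)`[30,3]->10
lane 30->30/4=7, 30 mod 4=2
i=3  r:7+8->15  c:2·2+1->5
row: 10 vs 15

buggy=10 correct=15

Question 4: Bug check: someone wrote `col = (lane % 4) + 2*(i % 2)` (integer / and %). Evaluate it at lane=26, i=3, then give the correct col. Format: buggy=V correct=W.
`(lane % 4) + 2*(i % 2)`[26,3]->4
lane 26: g=6 (26/4), t=2 (26%4)
i=3: r=6+8=14, c=2*2+1=5
col: 4 vs 5

buggy=4 correct=5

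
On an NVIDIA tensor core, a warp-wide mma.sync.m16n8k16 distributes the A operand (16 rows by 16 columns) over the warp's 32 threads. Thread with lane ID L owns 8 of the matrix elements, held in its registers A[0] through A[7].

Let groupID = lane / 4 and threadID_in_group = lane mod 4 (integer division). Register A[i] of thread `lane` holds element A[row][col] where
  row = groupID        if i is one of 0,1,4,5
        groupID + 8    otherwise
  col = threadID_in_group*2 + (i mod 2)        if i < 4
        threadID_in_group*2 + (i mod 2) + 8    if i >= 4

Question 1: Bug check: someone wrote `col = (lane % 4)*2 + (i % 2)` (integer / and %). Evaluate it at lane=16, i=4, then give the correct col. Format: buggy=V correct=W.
`(lane % 4)*2 + (i % 2)`[16,4]=>0
lane 16=>16/4=4, 16 mod 4=0
i=4  r:4+0=>4  c:2·0+0+8=>8
col: 0 vs 8

buggy=0 correct=8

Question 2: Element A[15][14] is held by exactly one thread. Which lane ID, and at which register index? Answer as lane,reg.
31,6

r:15=>grp=7,rB=1  c:14=>cB=1,tig=3,lo=0
L=7*4+3=31  i=1*4+1*2+0=6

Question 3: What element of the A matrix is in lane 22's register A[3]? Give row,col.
L=22->g=22>>2=5, t=22&3=2
[3]->row 5+8=13  col 2·2+1+0=5

13,5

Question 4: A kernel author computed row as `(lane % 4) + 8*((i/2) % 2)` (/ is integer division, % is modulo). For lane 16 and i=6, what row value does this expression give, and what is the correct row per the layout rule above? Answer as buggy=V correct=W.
buggy=8 correct=12

`(lane % 4) + 8*((i/2) % 2)`[16,6]=>8
lane 16: grp=4 (16/4), tig=0 (16%4)
i=6: r=4+8=12, c=0*2+0+8=8
row: 8 vs 12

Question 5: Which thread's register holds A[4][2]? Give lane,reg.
r=4⇒gr=4,Rb=0  c=2⇒Cb=0,th=1,odd=0
L=4*4+1=17  i=0*4+0*2+0=0

17,0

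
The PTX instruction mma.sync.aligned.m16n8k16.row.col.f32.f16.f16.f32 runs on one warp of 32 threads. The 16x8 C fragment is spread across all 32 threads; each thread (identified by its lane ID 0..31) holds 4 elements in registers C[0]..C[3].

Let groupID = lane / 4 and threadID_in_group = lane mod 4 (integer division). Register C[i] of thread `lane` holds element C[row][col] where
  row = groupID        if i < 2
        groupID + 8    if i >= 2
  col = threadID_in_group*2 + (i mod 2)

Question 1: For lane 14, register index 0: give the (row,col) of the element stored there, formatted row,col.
lane 14->14/4=3, 14 mod 4=2
i=0  r:3+0->3  c:2·2+0->4

3,4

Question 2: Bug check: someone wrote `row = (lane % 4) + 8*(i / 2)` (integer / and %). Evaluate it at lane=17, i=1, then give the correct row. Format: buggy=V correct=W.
`(lane % 4) + 8*(i / 2)`[17,1]=>1
lane 17=>17/4=4, 17 mod 4=1
i=1  r:4+0=>4  c:2·1+1=>3
row: 1 vs 4

buggy=1 correct=4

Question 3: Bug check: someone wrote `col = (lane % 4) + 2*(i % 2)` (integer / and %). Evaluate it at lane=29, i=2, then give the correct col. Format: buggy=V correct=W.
`(lane % 4) + 2*(i % 2)`[29,2]=>1
lane 29: grp=7 (29/4), tig=1 (29%4)
i=2: r=7+8=15, c=1*2+0=2
col: 1 vs 2

buggy=1 correct=2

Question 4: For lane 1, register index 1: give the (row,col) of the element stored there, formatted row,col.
1: G=0,T=1
[1] (0+0,1*2+1) = (0,3)

0,3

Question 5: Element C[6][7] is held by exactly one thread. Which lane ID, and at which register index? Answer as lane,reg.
r=6⇒gr=6,Rb=0  c=7⇒th=3,odd=1
L=6*4+3=27  i=0*2+1=1

27,1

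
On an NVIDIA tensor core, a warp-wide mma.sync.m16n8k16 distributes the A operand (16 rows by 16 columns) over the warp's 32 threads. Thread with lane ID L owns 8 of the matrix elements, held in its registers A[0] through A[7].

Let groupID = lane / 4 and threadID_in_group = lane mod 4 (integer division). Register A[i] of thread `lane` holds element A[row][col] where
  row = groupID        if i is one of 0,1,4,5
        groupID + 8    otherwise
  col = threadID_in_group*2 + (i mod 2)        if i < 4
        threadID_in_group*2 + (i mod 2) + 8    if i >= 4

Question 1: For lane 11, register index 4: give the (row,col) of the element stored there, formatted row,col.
2,14

11: grp=2,tig=3
[4] (2+0,3*2+0+8) = (2,14)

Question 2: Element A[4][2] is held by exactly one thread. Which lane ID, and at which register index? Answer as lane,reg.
17,0

r=4⇒gr=4,Rb=0  c=2⇒Cb=0,th=1,odd=0
L=4*4+1=17  i=0*4+0*2+0=0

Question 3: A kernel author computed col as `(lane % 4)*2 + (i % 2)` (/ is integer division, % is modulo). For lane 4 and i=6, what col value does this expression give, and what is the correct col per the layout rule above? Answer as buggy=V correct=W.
`(lane % 4)*2 + (i % 2)`[4,6]→0
4: G=1,T=0
[6] (1+8,0*2+0+8) = (9,8)
col: 0 vs 8

buggy=0 correct=8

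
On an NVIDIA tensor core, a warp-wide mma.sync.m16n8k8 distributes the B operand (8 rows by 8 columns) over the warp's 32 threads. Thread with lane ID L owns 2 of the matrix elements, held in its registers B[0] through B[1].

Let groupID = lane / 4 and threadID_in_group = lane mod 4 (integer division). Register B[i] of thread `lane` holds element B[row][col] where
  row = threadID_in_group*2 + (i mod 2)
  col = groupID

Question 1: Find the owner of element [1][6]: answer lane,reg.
c=6→G=6  r=1→T=0,p=1
L=6*4+0=24  i=1=1

24,1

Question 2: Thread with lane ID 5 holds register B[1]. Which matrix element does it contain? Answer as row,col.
3,1

lane 5->5/4=1, 5 mod 4=1
i=1  r:2·1+1->3  c:1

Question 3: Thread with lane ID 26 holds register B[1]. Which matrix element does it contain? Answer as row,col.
5,6

L=26->gid=26>>2=6, tid=26&3=2
[1]->row 2·2+1=5  col gid=6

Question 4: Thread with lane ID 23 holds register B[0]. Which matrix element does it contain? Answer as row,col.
6,5

lane 23: grp=5 (23/4), tig=3 (23%4)
i=0: r=3*2+0=6, c=grp=5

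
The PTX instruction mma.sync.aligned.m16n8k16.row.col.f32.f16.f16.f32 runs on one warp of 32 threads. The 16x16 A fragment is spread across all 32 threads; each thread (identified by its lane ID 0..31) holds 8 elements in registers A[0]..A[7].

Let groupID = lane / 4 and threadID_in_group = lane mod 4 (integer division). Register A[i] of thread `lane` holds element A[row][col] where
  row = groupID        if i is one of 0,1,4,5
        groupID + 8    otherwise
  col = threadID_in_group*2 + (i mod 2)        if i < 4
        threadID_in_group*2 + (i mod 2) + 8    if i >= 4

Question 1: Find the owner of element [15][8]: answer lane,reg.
r=15->g=7,rb=1  c=8->cb=1,t=0,b0=0
L=7*4+0=28  i=1*4+1*2+0=6

28,6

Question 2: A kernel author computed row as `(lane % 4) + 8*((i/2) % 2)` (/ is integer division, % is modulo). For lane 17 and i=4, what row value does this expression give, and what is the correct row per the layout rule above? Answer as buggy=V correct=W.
buggy=1 correct=4

`(lane % 4) + 8*((i/2) % 2)`[17,4]=>1
L=17=>grp=17>>2=4, tig=17&3=1
[4]=>row 4+0=4  col 1·2+0+8=10
row: 1 vs 4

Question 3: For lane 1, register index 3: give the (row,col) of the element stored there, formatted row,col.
lane 1=>1/4=0, 1 mod 4=1
i=3  r:0+8=>8  c:2·1+1+0=>3

8,3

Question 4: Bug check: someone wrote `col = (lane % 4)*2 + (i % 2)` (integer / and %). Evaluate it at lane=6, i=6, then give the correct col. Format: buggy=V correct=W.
`(lane % 4)*2 + (i % 2)`[6,6]->4
lane 6: gid=1 (6/4), tid=2 (6%4)
i=6: r=1+8=9, c=2*2+0+8=12
col: 4 vs 12

buggy=4 correct=12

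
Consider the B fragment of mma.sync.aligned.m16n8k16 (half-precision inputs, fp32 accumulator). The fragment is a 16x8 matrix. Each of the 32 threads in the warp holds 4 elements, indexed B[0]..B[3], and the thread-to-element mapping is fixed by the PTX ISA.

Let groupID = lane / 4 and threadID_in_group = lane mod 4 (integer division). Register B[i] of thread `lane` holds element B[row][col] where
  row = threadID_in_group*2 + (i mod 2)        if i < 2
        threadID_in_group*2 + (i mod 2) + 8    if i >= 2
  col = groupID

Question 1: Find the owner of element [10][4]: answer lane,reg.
17,2

c=4⇒gr=4  r=10⇒Rb=1,th=1,odd=0
L=4*4+1=17  i=1*2+0=2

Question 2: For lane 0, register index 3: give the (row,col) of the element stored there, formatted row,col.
L=0→G=0>>2=0, T=0&3=0
[3]→row 0·2+1+8=9  col G=0

9,0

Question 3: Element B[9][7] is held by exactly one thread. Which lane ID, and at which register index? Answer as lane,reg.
c=7⇒gr=7  r=9⇒Rb=1,th=0,odd=1
L=7*4+0=28  i=1*2+1=3

28,3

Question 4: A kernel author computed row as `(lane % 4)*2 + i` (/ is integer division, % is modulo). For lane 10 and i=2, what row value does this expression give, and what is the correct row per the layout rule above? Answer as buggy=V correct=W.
buggy=6 correct=12

`(lane % 4)*2 + i`[10,2]→6
L=10→G=10>>2=2, T=10&3=2
[2]→row 2·2+0+8=12  col G=2
row: 6 vs 12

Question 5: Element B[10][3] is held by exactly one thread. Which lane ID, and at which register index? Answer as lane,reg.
13,2

c: 3->gid=3  r: 10->r8=1,tid=1,i&1=0
L=3*4+1=13  i=1*2+0=2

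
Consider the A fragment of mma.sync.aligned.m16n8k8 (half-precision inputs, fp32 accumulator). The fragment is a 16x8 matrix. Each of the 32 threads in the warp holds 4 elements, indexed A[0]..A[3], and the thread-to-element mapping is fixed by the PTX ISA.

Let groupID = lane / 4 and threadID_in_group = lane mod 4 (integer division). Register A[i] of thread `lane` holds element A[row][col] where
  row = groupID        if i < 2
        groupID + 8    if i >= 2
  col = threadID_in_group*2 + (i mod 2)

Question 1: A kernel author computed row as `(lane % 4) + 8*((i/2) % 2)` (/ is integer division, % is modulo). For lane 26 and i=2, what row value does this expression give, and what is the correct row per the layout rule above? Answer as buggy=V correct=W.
`(lane % 4) + 8*((i/2) % 2)`[26,2]->10
lane 26->26/4=6, 26 mod 4=2
i=2  r:6+8->14  c:2·2+0->4
row: 10 vs 14

buggy=10 correct=14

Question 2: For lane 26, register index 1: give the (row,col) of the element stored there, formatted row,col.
6,5

lane 26=>26/4=6, 26 mod 4=2
i=1  r:6+0=>6  c:2·2+1=>5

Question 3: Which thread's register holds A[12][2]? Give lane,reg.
r:12=>grp=4,rB=1  c:2=>tig=1,lo=0
L=4*4+1=17  i=1*2+0=2

17,2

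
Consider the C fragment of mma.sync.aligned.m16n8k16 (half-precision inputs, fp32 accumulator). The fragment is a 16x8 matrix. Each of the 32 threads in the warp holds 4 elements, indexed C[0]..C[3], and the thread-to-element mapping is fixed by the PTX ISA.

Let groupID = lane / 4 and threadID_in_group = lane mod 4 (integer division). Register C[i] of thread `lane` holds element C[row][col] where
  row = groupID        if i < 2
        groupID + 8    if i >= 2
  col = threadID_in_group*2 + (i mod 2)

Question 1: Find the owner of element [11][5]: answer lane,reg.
14,3

r: 11->gid=3,r8=1  c: 5->tid=2,i&1=1
L=3*4+2=14  i=1*2+1=3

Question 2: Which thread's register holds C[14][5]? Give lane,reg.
26,3

r:14=>grp=6,rB=1  c:5=>tig=2,lo=1
L=6*4+2=26  i=1*2+1=3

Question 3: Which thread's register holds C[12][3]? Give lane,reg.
r: 12->gid=4,r8=1  c: 3->tid=1,i&1=1
L=4*4+1=17  i=1*2+1=3

17,3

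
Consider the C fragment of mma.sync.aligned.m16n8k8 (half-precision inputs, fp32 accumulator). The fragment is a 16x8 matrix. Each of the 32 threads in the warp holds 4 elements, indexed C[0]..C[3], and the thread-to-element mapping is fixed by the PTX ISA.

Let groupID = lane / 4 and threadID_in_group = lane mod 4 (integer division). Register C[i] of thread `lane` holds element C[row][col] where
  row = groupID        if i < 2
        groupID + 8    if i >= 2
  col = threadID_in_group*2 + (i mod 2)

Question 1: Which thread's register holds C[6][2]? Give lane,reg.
25,0

r: 6->gid=6,r8=0  c: 2->tid=1,i&1=0
L=6*4+1=25  i=0*2+0=0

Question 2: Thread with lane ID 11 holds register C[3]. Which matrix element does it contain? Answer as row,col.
10,7

lane 11=>11/4=2, 11 mod 4=3
i=3  r:2+8=>10  c:2·3+1=>7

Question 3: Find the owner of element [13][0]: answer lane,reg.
20,2

r=13→G=5,rhi=1  c=0→T=0,p=0
L=5*4+0=20  i=1*2+0=2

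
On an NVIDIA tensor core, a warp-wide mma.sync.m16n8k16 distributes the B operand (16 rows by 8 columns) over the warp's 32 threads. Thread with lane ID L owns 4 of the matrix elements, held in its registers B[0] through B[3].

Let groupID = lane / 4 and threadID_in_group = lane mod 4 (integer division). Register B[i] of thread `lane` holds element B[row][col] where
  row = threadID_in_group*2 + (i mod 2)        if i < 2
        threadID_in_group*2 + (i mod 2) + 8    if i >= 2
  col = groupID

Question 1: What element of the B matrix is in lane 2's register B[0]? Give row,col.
lane 2=>2/4=0, 2 mod 4=2
i=0  r:2·2+0+0=>4  c:0

4,0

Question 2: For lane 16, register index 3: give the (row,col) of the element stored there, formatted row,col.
9,4

lane 16⇒16/4=4, 16 mod 4=0
i=3  r:2·0+1+8⇒9  c:4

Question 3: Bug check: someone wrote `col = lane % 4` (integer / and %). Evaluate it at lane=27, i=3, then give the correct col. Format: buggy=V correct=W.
`lane % 4`[27,3]→3
lane 27: G=6 (27/4), T=3 (27%4)
i=3: r=3*2+1+8=15, c=G=6
col: 3 vs 6

buggy=3 correct=6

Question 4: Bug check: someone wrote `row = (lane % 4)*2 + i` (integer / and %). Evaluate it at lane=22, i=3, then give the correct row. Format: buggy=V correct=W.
buggy=7 correct=13

`(lane % 4)*2 + i`[22,3]→7
lane 22: G=5 (22/4), T=2 (22%4)
i=3: r=2*2+1+8=13, c=G=5
row: 7 vs 13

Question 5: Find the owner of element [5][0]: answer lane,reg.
c: 0->gid=0  r: 5->r8=0,tid=2,i&1=1
L=0*4+2=2  i=0*2+1=1

2,1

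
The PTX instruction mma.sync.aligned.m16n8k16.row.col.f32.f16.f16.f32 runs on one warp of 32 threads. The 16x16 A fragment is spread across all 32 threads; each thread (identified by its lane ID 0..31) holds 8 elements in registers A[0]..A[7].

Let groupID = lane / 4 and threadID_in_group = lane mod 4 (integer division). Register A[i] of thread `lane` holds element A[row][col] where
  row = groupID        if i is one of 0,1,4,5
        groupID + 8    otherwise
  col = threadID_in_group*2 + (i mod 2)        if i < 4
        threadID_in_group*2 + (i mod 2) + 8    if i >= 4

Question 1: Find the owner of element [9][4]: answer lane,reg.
6,2

r=9->g=1,rb=1  c=4->cb=0,t=2,b0=0
L=1*4+2=6  i=0*4+1*2+0=2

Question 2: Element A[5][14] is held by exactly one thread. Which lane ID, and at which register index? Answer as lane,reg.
23,4

r=5→G=5,rhi=0  c=14→chi=1,T=3,p=0
L=5*4+3=23  i=1*4+0*2+0=4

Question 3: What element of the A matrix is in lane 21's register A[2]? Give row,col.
lane 21: g=5 (21/4), t=1 (21%4)
i=2: r=5+8=13, c=1*2+0+0=2

13,2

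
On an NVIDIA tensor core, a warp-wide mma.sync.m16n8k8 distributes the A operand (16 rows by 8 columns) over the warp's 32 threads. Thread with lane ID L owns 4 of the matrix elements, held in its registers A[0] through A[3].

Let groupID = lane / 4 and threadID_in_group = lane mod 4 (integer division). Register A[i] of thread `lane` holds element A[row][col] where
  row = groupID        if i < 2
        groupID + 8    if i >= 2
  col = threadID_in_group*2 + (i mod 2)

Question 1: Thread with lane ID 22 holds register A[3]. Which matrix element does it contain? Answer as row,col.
22: gid=5,tid=2
[3] (5+8,2*2+1) = (13,5)

13,5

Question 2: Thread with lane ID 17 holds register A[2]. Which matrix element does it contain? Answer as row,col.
12,2

lane 17=>17/4=4, 17 mod 4=1
i=2  r:4+8=>12  c:2·1+0=>2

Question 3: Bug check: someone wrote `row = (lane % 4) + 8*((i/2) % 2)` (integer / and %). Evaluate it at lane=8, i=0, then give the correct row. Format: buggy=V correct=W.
buggy=0 correct=2

`(lane % 4) + 8*((i/2) % 2)`[8,0]->0
8: g=2,t=0
[0] (2+0,0*2+0) = (2,0)
row: 0 vs 2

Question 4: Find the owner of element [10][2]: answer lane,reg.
9,2

r=10->g=2,rb=1  c=2->t=1,b0=0
L=2*4+1=9  i=1*2+0=2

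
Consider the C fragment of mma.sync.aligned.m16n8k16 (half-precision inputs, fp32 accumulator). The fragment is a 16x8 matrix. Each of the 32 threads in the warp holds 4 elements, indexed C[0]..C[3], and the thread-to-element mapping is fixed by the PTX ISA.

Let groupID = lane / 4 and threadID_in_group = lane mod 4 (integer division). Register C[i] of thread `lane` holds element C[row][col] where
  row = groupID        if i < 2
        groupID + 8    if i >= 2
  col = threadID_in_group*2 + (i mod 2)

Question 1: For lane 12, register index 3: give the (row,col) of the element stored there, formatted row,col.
11,1

12: gid=3,tid=0
[3] (3+8,0*2+1) = (11,1)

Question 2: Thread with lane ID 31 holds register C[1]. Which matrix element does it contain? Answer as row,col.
7,7

31: G=7,T=3
[1] (7+0,3*2+1) = (7,7)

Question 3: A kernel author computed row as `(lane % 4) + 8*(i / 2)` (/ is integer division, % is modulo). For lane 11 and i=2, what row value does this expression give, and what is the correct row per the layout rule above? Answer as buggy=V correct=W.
`(lane % 4) + 8*(i / 2)`[11,2]→11
L=11→G=11>>2=2, T=11&3=3
[2]→row 2+8=10  col 3·2+0=6
row: 11 vs 10

buggy=11 correct=10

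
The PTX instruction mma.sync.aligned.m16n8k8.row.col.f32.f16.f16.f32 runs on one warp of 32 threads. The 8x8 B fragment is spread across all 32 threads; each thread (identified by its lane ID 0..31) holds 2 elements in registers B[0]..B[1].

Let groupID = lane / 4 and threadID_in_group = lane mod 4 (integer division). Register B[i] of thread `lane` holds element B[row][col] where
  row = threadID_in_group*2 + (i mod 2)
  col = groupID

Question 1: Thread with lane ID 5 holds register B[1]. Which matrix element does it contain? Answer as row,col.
3,1

lane 5: gr=1 (5/4), th=1 (5%4)
i=1: r=1*2+1=3, c=gr=1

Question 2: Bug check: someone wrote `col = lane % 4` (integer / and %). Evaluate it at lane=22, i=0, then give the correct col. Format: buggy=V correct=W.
buggy=2 correct=5

`lane % 4`[22,0]⇒2
lane 22: gr=5 (22/4), th=2 (22%4)
i=0: r=2*2+0=4, c=gr=5
col: 2 vs 5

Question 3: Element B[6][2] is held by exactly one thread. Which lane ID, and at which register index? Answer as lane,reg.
11,0

c=2->g=2  r=6->t=3,b0=0
L=2*4+3=11  i=0=0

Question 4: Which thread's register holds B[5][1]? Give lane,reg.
c=1->g=1  r=5->t=2,b0=1
L=1*4+2=6  i=1=1

6,1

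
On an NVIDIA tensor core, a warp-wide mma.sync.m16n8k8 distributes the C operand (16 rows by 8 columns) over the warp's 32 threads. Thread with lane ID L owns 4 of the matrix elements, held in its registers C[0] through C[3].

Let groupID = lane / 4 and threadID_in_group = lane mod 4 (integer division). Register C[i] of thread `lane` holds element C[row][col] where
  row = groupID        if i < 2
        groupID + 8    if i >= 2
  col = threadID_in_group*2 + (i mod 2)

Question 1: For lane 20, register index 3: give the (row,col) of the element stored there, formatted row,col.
13,1

lane 20: grp=5 (20/4), tig=0 (20%4)
i=3: r=5+8=13, c=0*2+1=1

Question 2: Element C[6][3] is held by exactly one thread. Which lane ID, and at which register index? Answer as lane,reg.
25,1

r:6=>grp=6,rB=0  c:3=>tig=1,lo=1
L=6*4+1=25  i=0*2+1=1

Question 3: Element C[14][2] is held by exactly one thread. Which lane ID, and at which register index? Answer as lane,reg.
25,2

r=14⇒gr=6,Rb=1  c=2⇒th=1,odd=0
L=6*4+1=25  i=1*2+0=2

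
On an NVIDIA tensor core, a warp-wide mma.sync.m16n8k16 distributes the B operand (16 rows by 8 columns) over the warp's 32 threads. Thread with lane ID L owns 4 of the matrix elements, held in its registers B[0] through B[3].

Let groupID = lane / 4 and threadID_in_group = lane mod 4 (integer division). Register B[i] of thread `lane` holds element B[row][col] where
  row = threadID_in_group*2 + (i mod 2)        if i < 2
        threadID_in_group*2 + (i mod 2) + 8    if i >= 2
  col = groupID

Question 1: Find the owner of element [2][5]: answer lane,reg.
21,0

c=5→G=5  r=2→rhi=0,T=1,p=0
L=5*4+1=21  i=0*2+0=0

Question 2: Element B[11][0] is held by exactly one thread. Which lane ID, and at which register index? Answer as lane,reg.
c=0→G=0  r=11→rhi=1,T=1,p=1
L=0*4+1=1  i=1*2+1=3

1,3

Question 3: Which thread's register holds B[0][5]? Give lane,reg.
20,0

c=5→G=5  r=0→rhi=0,T=0,p=0
L=5*4+0=20  i=0*2+0=0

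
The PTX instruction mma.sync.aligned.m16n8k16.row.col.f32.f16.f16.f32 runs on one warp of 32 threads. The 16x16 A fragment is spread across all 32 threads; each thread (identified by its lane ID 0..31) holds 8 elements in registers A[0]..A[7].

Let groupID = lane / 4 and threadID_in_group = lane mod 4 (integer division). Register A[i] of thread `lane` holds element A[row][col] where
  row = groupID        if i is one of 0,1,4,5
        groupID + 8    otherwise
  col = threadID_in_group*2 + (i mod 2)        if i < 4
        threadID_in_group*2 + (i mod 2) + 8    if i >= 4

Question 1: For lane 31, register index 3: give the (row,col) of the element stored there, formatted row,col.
15,7

L=31->gid=31>>2=7, tid=31&3=3
[3]->row 7+8=15  col 3·2+1+0=7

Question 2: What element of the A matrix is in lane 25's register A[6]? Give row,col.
lane 25⇒25/4=6, 25 mod 4=1
i=6  r:6+8⇒14  c:2·1+0+8⇒10

14,10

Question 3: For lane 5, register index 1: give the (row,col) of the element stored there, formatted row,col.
1,3

lane 5: g=1 (5/4), t=1 (5%4)
i=1: r=1+0=1, c=1*2+1+0=3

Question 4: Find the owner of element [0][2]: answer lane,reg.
1,0

r=0⇒gr=0,Rb=0  c=2⇒Cb=0,th=1,odd=0
L=0*4+1=1  i=0*4+0*2+0=0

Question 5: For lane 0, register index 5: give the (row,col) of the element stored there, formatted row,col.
0,9

lane 0: g=0 (0/4), t=0 (0%4)
i=5: r=0+0=0, c=0*2+1+8=9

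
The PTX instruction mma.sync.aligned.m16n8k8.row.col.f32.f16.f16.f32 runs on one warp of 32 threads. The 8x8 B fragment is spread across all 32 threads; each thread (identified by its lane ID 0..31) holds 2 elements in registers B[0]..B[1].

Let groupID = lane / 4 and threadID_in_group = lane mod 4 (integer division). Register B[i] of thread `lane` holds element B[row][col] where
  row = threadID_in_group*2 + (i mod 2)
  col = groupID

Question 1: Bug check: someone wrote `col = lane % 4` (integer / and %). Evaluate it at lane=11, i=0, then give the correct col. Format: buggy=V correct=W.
buggy=3 correct=2

`lane % 4`[11,0]->3
lane 11->11/4=2, 11 mod 4=3
i=0  r:2·3+0->6  c:2
col: 3 vs 2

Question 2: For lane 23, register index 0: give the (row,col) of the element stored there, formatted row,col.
6,5

L=23->g=23>>2=5, t=23&3=3
[0]->row 3·2+0=6  col g=5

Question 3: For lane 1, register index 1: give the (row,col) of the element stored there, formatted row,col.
L=1⇒gr=1>>2=0, th=1&3=1
[1]⇒row 1·2+1=3  col gr=0

3,0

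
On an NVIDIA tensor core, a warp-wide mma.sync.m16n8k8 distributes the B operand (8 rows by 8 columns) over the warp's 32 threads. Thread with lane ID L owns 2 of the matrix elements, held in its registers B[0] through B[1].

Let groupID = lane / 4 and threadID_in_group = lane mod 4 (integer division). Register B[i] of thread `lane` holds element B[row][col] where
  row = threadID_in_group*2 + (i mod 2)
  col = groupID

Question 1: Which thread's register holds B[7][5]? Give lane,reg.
c=5->g=5  r=7->t=3,b0=1
L=5*4+3=23  i=1=1

23,1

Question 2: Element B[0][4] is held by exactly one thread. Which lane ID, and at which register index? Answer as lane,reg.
c=4->g=4  r=0->t=0,b0=0
L=4*4+0=16  i=0=0

16,0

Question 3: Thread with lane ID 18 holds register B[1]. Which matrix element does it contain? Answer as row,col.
L=18=>grp=18>>2=4, tig=18&3=2
[1]=>row 2·2+1=5  col grp=4

5,4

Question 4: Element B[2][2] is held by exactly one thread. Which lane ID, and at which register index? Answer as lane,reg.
9,0

c=2->g=2  r=2->t=1,b0=0
L=2*4+1=9  i=0=0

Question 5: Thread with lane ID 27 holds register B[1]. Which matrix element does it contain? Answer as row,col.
lane 27⇒27/4=6, 27 mod 4=3
i=1  r:2·3+1⇒7  c:6

7,6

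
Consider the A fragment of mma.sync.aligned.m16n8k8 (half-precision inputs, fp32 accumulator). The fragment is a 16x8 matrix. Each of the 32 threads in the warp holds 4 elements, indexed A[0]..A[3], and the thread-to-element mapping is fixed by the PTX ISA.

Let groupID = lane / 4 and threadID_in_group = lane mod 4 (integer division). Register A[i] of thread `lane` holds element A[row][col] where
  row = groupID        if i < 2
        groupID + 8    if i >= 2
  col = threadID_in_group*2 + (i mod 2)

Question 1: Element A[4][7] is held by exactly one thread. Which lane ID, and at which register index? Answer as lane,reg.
r: 4->gid=4,r8=0  c: 7->tid=3,i&1=1
L=4*4+3=19  i=0*2+1=1

19,1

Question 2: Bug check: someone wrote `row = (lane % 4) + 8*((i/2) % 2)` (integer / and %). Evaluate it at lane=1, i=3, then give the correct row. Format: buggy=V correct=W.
buggy=9 correct=8

`(lane % 4) + 8*((i/2) % 2)`[1,3]->9
1: gid=0,tid=1
[3] (0+8,1*2+1) = (8,3)
row: 9 vs 8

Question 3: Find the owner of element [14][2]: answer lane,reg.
r:14=>grp=6,rB=1  c:2=>tig=1,lo=0
L=6*4+1=25  i=1*2+0=2

25,2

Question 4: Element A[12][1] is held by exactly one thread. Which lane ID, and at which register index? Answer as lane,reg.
16,3

r=12→G=4,rhi=1  c=1→T=0,p=1
L=4*4+0=16  i=1*2+1=3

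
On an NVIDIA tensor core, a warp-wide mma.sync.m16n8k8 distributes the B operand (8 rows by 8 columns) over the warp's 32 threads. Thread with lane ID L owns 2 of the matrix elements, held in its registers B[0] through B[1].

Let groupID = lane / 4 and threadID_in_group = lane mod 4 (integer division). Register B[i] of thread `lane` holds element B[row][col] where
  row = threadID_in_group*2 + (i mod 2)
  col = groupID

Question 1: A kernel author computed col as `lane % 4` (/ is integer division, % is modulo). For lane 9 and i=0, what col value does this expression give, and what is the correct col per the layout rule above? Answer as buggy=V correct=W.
`lane % 4`[9,0]=>1
9: grp=2,tig=1
[0] (1*2+0,2) = (2,2)
col: 1 vs 2

buggy=1 correct=2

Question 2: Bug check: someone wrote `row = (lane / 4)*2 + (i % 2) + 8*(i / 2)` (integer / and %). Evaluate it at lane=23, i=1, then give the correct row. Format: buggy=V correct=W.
buggy=11 correct=7

`(lane / 4)*2 + (i % 2) + 8*(i / 2)`[23,1]->11
lane 23: gid=5 (23/4), tid=3 (23%4)
i=1: r=3*2+1=7, c=gid=5
row: 11 vs 7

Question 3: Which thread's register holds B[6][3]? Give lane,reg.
15,0

c=3→G=3  r=6→T=3,p=0
L=3*4+3=15  i=0=0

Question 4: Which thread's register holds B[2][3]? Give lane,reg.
c: 3->gid=3  r: 2->tid=1,i&1=0
L=3*4+1=13  i=0=0

13,0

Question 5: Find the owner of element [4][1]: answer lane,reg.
c=1⇒gr=1  r=4⇒th=2,odd=0
L=1*4+2=6  i=0=0

6,0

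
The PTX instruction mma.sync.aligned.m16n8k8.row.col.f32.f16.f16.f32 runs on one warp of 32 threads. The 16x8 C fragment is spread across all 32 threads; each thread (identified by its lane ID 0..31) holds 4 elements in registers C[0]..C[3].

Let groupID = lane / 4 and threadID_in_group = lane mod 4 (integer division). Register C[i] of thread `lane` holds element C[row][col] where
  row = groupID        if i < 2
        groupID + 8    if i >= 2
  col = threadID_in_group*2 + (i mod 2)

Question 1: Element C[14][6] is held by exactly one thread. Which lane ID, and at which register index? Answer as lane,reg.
r=14->g=6,rb=1  c=6->t=3,b0=0
L=6*4+3=27  i=1*2+0=2

27,2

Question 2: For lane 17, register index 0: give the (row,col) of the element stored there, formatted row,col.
4,2

lane 17⇒17/4=4, 17 mod 4=1
i=0  r:4+0⇒4  c:2·1+0⇒2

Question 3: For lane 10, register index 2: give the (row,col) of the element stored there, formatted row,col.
lane 10=>10/4=2, 10 mod 4=2
i=2  r:2+8=>10  c:2·2+0=>4

10,4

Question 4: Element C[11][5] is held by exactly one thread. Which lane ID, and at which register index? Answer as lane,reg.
r=11→G=3,rhi=1  c=5→T=2,p=1
L=3*4+2=14  i=1*2+1=3

14,3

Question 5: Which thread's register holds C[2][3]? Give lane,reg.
9,1

r=2->g=2,rb=0  c=3->t=1,b0=1
L=2*4+1=9  i=0*2+1=1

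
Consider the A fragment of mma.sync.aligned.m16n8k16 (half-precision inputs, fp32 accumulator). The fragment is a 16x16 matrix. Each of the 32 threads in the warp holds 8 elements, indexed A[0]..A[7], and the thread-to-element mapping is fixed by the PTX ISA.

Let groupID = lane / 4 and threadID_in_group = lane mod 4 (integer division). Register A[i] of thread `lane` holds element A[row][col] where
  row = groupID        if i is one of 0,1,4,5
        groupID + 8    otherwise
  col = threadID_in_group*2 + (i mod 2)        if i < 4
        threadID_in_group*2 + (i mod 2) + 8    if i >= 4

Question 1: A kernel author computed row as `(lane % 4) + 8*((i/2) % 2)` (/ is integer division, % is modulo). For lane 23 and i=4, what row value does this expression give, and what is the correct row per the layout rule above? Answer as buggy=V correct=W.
`(lane % 4) + 8*((i/2) % 2)`[23,4]->3
23: gid=5,tid=3
[4] (5+0,3*2+0+8) = (5,14)
row: 3 vs 5

buggy=3 correct=5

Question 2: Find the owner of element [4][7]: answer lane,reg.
r=4->g=4,rb=0  c=7->cb=0,t=3,b0=1
L=4*4+3=19  i=0*4+0*2+1=1

19,1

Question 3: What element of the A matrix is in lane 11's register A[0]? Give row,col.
L=11⇒gr=11>>2=2, th=11&3=3
[0]⇒row 2+0=2  col 3·2+0+0=6

2,6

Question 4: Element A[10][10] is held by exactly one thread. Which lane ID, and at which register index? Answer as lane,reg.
9,6

r: 10->gid=2,r8=1  c: 10->c8=1,tid=1,i&1=0
L=2*4+1=9  i=1*4+1*2+0=6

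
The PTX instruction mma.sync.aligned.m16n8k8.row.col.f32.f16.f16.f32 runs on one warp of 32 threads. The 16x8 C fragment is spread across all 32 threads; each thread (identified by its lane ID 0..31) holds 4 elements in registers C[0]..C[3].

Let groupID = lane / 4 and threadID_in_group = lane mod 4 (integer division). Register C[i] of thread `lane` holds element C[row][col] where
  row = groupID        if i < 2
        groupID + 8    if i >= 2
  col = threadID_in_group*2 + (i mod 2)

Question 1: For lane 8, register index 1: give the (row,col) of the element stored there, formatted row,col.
lane 8⇒8/4=2, 8 mod 4=0
i=1  r:2+0⇒2  c:2·0+1⇒1

2,1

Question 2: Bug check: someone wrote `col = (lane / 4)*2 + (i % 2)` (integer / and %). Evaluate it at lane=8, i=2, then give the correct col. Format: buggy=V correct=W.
`(lane / 4)*2 + (i % 2)`[8,2]->4
lane 8: g=2 (8/4), t=0 (8%4)
i=2: r=2+8=10, c=0*2+0=0
col: 4 vs 0

buggy=4 correct=0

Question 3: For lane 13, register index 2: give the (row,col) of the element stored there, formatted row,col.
11,2

L=13⇒gr=13>>2=3, th=13&3=1
[2]⇒row 3+8=11  col 1·2+0=2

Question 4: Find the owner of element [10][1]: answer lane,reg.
8,3

r=10→G=2,rhi=1  c=1→T=0,p=1
L=2*4+0=8  i=1*2+1=3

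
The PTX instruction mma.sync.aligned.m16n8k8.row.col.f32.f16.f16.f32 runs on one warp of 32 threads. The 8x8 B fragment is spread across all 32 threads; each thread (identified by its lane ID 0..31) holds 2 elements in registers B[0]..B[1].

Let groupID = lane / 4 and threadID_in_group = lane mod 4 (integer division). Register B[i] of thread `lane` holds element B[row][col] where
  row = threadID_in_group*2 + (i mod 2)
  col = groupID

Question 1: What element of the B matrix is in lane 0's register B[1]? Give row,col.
0: G=0,T=0
[1] (0*2+1,0) = (1,0)

1,0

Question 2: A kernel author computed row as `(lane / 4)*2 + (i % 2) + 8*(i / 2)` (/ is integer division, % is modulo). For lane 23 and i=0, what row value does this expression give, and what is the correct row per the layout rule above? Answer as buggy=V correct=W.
`(lane / 4)*2 + (i % 2) + 8*(i / 2)`[23,0]->10
lane 23->23/4=5, 23 mod 4=3
i=0  r:2·3+0->6  c:5
row: 10 vs 6

buggy=10 correct=6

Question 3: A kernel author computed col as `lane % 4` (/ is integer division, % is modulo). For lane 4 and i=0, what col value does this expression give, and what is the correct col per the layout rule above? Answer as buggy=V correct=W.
buggy=0 correct=1

`lane % 4`[4,0]->0
4: gid=1,tid=0
[0] (0*2+0,1) = (0,1)
col: 0 vs 1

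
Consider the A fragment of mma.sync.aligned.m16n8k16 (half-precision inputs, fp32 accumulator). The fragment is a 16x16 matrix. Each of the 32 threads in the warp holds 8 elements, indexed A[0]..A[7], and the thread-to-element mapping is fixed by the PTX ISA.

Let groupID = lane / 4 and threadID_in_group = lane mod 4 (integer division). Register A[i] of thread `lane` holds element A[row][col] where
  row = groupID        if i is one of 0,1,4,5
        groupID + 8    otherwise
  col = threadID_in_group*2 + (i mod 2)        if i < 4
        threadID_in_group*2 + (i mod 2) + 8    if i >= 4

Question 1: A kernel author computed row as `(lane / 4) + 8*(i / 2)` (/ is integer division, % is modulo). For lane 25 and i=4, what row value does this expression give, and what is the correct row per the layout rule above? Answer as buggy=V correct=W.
buggy=22 correct=6

`(lane / 4) + 8*(i / 2)`[25,4]->22
lane 25->25/4=6, 25 mod 4=1
i=4  r:6+0->6  c:2·1+0+8->10
row: 22 vs 6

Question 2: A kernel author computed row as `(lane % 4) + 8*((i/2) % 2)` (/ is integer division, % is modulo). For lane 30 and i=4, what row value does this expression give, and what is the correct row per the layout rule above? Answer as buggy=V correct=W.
`(lane % 4) + 8*((i/2) % 2)`[30,4]→2
30: G=7,T=2
[4] (7+0,2*2+0+8) = (7,12)
row: 2 vs 7

buggy=2 correct=7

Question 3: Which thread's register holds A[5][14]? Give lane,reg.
23,4

r:5=>grp=5,rB=0  c:14=>cB=1,tig=3,lo=0
L=5*4+3=23  i=1*4+0*2+0=4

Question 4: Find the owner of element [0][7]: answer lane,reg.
3,1

r: 0->gid=0,r8=0  c: 7->c8=0,tid=3,i&1=1
L=0*4+3=3  i=0*4+0*2+1=1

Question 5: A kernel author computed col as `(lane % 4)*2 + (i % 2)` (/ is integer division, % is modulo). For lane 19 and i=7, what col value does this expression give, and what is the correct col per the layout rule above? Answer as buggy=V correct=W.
buggy=7 correct=15

`(lane % 4)*2 + (i % 2)`[19,7]->7
L=19->gid=19>>2=4, tid=19&3=3
[7]->row 4+8=12  col 3·2+1+8=15
col: 7 vs 15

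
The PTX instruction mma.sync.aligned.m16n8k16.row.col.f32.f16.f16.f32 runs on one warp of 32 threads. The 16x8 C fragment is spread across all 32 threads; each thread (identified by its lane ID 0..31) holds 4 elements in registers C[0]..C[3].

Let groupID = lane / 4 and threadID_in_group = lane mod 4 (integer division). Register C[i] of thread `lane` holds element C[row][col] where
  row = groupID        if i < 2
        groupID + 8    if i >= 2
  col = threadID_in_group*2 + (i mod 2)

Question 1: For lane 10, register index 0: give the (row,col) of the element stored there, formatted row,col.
2,4

lane 10=>10/4=2, 10 mod 4=2
i=0  r:2+0=>2  c:2·2+0=>4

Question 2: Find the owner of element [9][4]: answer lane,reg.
r=9→G=1,rhi=1  c=4→T=2,p=0
L=1*4+2=6  i=1*2+0=2

6,2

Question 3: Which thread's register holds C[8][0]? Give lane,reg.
0,2

r:8=>grp=0,rB=1  c:0=>tig=0,lo=0
L=0*4+0=0  i=1*2+0=2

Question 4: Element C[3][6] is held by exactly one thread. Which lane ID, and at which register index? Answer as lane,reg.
15,0

r=3->g=3,rb=0  c=6->t=3,b0=0
L=3*4+3=15  i=0*2+0=0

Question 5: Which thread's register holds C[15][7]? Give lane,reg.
r=15->g=7,rb=1  c=7->t=3,b0=1
L=7*4+3=31  i=1*2+1=3

31,3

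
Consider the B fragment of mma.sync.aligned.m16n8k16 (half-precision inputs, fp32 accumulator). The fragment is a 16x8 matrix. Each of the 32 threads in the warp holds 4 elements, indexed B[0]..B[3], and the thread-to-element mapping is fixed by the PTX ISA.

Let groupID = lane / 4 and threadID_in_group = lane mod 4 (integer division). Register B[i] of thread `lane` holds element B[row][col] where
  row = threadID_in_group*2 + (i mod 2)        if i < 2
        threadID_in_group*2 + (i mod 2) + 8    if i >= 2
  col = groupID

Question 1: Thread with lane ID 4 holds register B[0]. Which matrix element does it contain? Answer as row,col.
lane 4→4/4=1, 4 mod 4=0
i=0  r:2·0+0+0→0  c:1

0,1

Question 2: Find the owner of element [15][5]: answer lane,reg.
23,3

c=5->g=5  r=15->rb=1,t=3,b0=1
L=5*4+3=23  i=1*2+1=3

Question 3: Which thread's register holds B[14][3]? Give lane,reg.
15,2

c=3->g=3  r=14->rb=1,t=3,b0=0
L=3*4+3=15  i=1*2+0=2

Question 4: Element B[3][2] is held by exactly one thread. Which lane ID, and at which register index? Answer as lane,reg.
c=2⇒gr=2  r=3⇒Rb=0,th=1,odd=1
L=2*4+1=9  i=0*2+1=1

9,1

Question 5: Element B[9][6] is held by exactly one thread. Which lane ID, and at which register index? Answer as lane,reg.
c=6->g=6  r=9->rb=1,t=0,b0=1
L=6*4+0=24  i=1*2+1=3

24,3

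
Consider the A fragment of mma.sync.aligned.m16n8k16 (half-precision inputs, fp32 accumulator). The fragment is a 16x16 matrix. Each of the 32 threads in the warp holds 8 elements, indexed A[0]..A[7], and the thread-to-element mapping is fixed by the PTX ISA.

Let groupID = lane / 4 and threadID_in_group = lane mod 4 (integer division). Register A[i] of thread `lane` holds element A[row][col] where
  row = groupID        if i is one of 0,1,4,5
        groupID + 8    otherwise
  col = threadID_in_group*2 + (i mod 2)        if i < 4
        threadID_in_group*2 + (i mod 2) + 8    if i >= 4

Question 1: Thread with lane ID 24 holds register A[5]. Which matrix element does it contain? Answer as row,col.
24: g=6,t=0
[5] (6+0,0*2+1+8) = (6,9)

6,9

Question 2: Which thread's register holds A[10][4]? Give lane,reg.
10,2

r:10=>grp=2,rB=1  c:4=>cB=0,tig=2,lo=0
L=2*4+2=10  i=0*4+1*2+0=2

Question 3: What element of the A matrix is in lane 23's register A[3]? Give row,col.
lane 23=>23/4=5, 23 mod 4=3
i=3  r:5+8=>13  c:2·3+1+0=>7

13,7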